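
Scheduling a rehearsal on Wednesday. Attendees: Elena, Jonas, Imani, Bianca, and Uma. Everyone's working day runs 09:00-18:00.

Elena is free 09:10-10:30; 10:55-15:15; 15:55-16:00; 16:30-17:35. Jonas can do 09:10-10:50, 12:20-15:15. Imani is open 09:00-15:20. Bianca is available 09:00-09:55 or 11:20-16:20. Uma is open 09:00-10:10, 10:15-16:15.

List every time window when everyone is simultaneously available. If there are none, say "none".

Elena ∩ Jonas: 09:10-10:30, 12:20-15:15.
Elena ∩ Jonas ∩ Imani: 09:10-10:30, 12:20-15:15.
Elena ∩ Jonas ∩ Imani ∩ Bianca: 09:10-09:55, 12:20-15:15.
Elena ∩ Jonas ∩ Imani ∩ Bianca ∩ Uma: 09:10-09:55, 12:20-15:15.
So the common availability across everyone is 09:10-09:55, 12:20-15:15.

09:10-09:55, 12:20-15:15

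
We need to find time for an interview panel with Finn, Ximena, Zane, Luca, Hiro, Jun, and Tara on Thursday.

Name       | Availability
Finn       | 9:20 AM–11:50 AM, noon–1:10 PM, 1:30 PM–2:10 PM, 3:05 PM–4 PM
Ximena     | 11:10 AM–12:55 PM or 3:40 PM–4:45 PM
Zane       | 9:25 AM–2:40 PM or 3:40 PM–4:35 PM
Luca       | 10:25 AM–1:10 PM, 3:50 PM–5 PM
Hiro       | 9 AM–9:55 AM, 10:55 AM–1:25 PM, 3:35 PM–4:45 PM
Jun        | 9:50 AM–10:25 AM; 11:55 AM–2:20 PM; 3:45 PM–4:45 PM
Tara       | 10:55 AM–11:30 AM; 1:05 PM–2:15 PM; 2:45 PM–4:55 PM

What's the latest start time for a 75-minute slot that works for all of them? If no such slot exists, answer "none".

Finn ∩ Ximena: 11:10-11:50, 12:00-12:55, 15:40-16:00.
Finn ∩ Ximena ∩ Zane: 11:10-11:50, 12:00-12:55, 15:40-16:00.
Finn ∩ Ximena ∩ Zane ∩ Luca: 11:10-11:50, 12:00-12:55, 15:50-16:00.
Finn ∩ Ximena ∩ Zane ∩ Luca ∩ Hiro: 11:10-11:50, 12:00-12:55, 15:50-16:00.
Finn ∩ Ximena ∩ Zane ∩ Luca ∩ Hiro ∩ Jun: 12:00-12:55, 15:50-16:00.
Finn ∩ Ximena ∩ Zane ∩ Luca ∩ Hiro ∩ Jun ∩ Tara: 15:50-16:00.
No common window is at least 75 minutes long.

none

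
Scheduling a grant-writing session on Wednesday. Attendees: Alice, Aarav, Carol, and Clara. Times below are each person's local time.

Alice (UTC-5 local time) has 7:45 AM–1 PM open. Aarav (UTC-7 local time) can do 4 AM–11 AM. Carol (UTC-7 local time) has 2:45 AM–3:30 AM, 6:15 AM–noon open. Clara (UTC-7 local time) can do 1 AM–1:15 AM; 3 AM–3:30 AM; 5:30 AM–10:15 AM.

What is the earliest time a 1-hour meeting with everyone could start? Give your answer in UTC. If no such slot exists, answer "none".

Alice in UTC: 12:45-18:00 (add 5h to convert from UTC-5).
Aarav in UTC: 11:00-18:00 (add 7h to convert from UTC-7).
Carol in UTC: 09:45-10:30, 13:15-19:00 (add 7h to convert from UTC-7).
Clara in UTC: 08:00-08:15, 10:00-10:30, 12:30-17:15 (add 7h to convert from UTC-7).
Alice ∩ Aarav: 12:45-18:00.
Alice ∩ Aarav ∩ Carol: 13:15-18:00.
Alice ∩ Aarav ∩ Carol ∩ Clara: 13:15-17:15.
The first common window of at least 60 minutes is 13:15-17:15, so the earliest start is 13:15.

13:15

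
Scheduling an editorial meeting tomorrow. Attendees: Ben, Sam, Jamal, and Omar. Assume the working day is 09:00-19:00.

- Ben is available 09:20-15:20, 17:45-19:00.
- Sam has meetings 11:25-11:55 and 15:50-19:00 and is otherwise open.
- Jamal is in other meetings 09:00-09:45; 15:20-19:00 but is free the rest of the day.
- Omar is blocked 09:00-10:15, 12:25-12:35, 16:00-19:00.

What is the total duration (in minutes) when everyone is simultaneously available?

Ben free: 09:20-15:20, 17:45-19:00.
Sam free: 09:00-11:25, 11:55-15:50 (invert busy blocks within the working day).
Jamal free: 09:45-15:20 (invert busy blocks within the working day).
Omar free: 10:15-12:25, 12:35-16:00 (invert busy blocks within the working day).
Ben ∩ Sam: 09:20-11:25, 11:55-15:20.
Ben ∩ Sam ∩ Jamal: 09:45-11:25, 11:55-15:20.
Ben ∩ Sam ∩ Jamal ∩ Omar: 10:15-11:25, 11:55-12:25, 12:35-15:20.
Summing the common windows: 70 + 30 + 165 = 265 minutes.

265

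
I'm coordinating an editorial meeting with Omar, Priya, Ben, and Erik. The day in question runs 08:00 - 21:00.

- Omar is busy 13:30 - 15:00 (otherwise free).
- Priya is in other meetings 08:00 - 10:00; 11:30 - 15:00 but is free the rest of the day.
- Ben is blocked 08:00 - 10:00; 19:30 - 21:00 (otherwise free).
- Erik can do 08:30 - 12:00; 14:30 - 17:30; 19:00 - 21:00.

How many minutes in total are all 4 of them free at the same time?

270

Omar free: 08:00-13:30, 15:00-21:00 (invert busy blocks within the working day).
Priya free: 10:00-11:30, 15:00-21:00 (invert busy blocks within the working day).
Ben free: 10:00-19:30 (invert busy blocks within the working day).
Erik free: 08:30-12:00, 14:30-17:30, 19:00-21:00.
Omar ∩ Priya: 10:00-11:30, 15:00-21:00.
Omar ∩ Priya ∩ Ben: 10:00-11:30, 15:00-19:30.
Omar ∩ Priya ∩ Ben ∩ Erik: 10:00-11:30, 15:00-17:30, 19:00-19:30.
Summing the common windows: 90 + 150 + 30 = 270 minutes.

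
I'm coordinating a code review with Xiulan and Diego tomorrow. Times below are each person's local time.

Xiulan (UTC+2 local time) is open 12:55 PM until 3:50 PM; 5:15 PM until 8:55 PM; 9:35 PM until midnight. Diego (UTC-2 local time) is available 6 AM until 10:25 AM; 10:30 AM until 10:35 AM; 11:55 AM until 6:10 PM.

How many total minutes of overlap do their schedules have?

350

Xiulan in UTC: 10:55-13:50, 15:15-18:55, 19:35-22:00 (subtract 2h to convert from UTC+2).
Diego in UTC: 08:00-12:25, 12:30-12:35, 13:55-20:10 (add 2h to convert from UTC-2).
Xiulan ∩ Diego: 10:55-12:25, 12:30-12:35, 15:15-18:55, 19:35-20:10.
Summing the common windows: 90 + 5 + 220 + 35 = 350 minutes.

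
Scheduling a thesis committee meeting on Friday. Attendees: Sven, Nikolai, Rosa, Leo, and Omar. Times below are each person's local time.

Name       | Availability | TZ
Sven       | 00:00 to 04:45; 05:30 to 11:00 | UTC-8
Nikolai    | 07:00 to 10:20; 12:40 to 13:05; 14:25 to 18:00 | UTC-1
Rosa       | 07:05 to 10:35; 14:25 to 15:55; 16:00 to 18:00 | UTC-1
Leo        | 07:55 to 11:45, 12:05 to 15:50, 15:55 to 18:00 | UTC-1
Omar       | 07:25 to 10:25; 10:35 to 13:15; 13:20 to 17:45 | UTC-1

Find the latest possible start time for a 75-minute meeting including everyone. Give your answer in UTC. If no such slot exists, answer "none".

17:30

Sven in UTC: 08:00-12:45, 13:30-19:00 (add 8h to convert from UTC-8).
Nikolai in UTC: 08:00-11:20, 13:40-14:05, 15:25-19:00 (add 1h to convert from UTC-1).
Rosa in UTC: 08:05-11:35, 15:25-16:55, 17:00-19:00 (add 1h to convert from UTC-1).
Leo in UTC: 08:55-12:45, 13:05-16:50, 16:55-19:00 (add 1h to convert from UTC-1).
Omar in UTC: 08:25-11:25, 11:35-14:15, 14:20-18:45 (add 1h to convert from UTC-1).
Sven ∩ Nikolai: 08:00-11:20, 13:40-14:05, 15:25-19:00.
Sven ∩ Nikolai ∩ Rosa: 08:05-11:20, 15:25-16:55, 17:00-19:00.
Sven ∩ Nikolai ∩ Rosa ∩ Leo: 08:55-11:20, 15:25-16:50, 17:00-19:00.
Sven ∩ Nikolai ∩ Rosa ∩ Leo ∩ Omar: 08:55-11:20, 15:25-16:50, 17:00-18:45.
The last common window of at least 75 minutes is 17:00-18:45; a 75-minute meeting can start as late as 17:30 and still end by 18:45.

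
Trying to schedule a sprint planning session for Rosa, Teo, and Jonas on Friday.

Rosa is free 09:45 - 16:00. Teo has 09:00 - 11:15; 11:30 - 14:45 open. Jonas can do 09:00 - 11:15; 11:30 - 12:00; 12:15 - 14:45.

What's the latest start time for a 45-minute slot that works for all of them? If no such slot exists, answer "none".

Rosa ∩ Teo: 09:45-11:15, 11:30-14:45.
Rosa ∩ Teo ∩ Jonas: 09:45-11:15, 11:30-12:00, 12:15-14:45.
The last common window of at least 45 minutes is 12:15-14:45; a 45-minute meeting can start as late as 14:00 and still end by 14:45.

14:00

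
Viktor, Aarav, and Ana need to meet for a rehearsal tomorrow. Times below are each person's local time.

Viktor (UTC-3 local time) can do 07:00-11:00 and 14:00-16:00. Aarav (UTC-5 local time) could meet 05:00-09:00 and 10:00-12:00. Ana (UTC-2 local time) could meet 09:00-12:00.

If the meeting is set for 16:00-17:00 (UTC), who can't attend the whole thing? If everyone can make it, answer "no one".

Viktor in UTC: 10:00-14:00, 17:00-19:00 (add 3h to convert from UTC-3).
Aarav in UTC: 10:00-14:00, 15:00-17:00 (add 5h to convert from UTC-5).
Ana in UTC: 11:00-14:00 (add 2h to convert from UTC-2).
Viktor: not fully free for 16:00-17:00. Aarav: free for 16:00-17:00. Ana: not fully free for 16:00-17:00.

Ana, Viktor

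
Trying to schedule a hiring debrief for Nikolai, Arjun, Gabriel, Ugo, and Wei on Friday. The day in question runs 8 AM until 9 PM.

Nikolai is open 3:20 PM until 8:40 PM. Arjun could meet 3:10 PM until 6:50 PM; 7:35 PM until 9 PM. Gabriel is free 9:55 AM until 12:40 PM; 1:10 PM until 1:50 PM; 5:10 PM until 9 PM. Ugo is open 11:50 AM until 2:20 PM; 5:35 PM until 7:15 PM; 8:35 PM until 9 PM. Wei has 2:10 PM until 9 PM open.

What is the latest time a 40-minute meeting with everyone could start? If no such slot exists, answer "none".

18:10

Nikolai ∩ Arjun: 15:20-18:50, 19:35-20:40.
Nikolai ∩ Arjun ∩ Gabriel: 17:10-18:50, 19:35-20:40.
Nikolai ∩ Arjun ∩ Gabriel ∩ Ugo: 17:35-18:50, 20:35-20:40.
Nikolai ∩ Arjun ∩ Gabriel ∩ Ugo ∩ Wei: 17:35-18:50, 20:35-20:40.
So the common availability across everyone is 17:35-18:50, 20:35-20:40.
The last common window of at least 40 minutes is 17:35-18:50; a 40-minute meeting can start as late as 18:10 and still end by 18:50.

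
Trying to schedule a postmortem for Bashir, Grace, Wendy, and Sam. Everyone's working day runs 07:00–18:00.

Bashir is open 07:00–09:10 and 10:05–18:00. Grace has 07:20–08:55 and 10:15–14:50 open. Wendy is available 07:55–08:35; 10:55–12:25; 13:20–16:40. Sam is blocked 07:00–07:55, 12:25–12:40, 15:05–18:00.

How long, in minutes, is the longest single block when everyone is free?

Bashir free: 07:00-09:10, 10:05-18:00.
Grace free: 07:20-08:55, 10:15-14:50.
Wendy free: 07:55-08:35, 10:55-12:25, 13:20-16:40.
Sam free: 07:55-12:25, 12:40-15:05 (invert busy blocks within the working day).
Bashir ∩ Grace: 07:20-08:55, 10:15-14:50.
Bashir ∩ Grace ∩ Wendy: 07:55-08:35, 10:55-12:25, 13:20-14:50.
Bashir ∩ Grace ∩ Wendy ∩ Sam: 07:55-08:35, 10:55-12:25, 13:20-14:50.
The longest is 10:55-12:25 at 90 minutes.

90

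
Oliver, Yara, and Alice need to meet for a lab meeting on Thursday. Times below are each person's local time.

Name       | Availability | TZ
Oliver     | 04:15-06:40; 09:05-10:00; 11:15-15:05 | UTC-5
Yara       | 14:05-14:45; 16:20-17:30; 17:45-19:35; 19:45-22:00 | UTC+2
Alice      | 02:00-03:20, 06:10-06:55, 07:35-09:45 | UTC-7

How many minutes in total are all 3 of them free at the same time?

55

Oliver in UTC: 09:15-11:40, 14:05-15:00, 16:15-20:05 (add 5h to convert from UTC-5).
Yara in UTC: 12:05-12:45, 14:20-15:30, 15:45-17:35, 17:45-20:00 (subtract 2h to convert from UTC+2).
Alice in UTC: 09:00-10:20, 13:10-13:55, 14:35-16:45 (add 7h to convert from UTC-7).
Oliver ∩ Yara: 14:20-15:00, 16:15-17:35, 17:45-20:00.
Oliver ∩ Yara ∩ Alice: 14:35-15:00, 16:15-16:45.
Summing the common windows: 25 + 30 = 55 minutes.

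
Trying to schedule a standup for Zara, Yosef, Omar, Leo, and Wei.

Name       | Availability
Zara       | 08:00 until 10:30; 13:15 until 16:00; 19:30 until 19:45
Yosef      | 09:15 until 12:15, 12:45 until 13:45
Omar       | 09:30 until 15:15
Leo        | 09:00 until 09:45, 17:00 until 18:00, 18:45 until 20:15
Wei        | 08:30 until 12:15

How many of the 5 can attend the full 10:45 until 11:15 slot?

3

Yosef, Omar, and Wei can make the full 10:45-11:15 slot — that's 3.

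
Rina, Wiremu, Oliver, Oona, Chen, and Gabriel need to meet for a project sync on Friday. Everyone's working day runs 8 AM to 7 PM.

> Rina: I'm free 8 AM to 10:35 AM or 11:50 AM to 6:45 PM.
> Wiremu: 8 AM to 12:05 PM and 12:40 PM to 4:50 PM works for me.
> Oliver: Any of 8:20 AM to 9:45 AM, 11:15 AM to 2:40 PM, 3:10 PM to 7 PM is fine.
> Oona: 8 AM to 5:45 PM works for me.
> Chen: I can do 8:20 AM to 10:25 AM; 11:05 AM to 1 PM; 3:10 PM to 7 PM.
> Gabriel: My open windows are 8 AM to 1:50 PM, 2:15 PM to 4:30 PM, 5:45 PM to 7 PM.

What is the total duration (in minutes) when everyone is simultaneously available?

200

Rina ∩ Wiremu: 08:00-10:35, 11:50-12:05, 12:40-16:50.
Rina ∩ Wiremu ∩ Oliver: 08:20-09:45, 11:50-12:05, 12:40-14:40, 15:10-16:50.
Rina ∩ Wiremu ∩ Oliver ∩ Oona: 08:20-09:45, 11:50-12:05, 12:40-14:40, 15:10-16:50.
Rina ∩ Wiremu ∩ Oliver ∩ Oona ∩ Chen: 08:20-09:45, 11:50-12:05, 12:40-13:00, 15:10-16:50.
Rina ∩ Wiremu ∩ Oliver ∩ Oona ∩ Chen ∩ Gabriel: 08:20-09:45, 11:50-12:05, 12:40-13:00, 15:10-16:30.
So the common availability across everyone is 08:20-09:45, 11:50-12:05, 12:40-13:00, 15:10-16:30.
Summing the common windows: 85 + 15 + 20 + 80 = 200 minutes.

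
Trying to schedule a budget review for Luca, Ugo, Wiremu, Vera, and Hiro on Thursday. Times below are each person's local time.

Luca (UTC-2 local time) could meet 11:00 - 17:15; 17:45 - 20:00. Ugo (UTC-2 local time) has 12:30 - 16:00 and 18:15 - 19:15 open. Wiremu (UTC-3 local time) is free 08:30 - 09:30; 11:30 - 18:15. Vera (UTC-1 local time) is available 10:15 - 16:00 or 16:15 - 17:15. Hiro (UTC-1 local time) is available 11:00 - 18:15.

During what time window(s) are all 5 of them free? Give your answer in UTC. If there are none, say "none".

14:30-17:00, 17:15-18:00

Luca in UTC: 13:00-19:15, 19:45-22:00 (add 2h to convert from UTC-2).
Ugo in UTC: 14:30-18:00, 20:15-21:15 (add 2h to convert from UTC-2).
Wiremu in UTC: 11:30-12:30, 14:30-21:15 (add 3h to convert from UTC-3).
Vera in UTC: 11:15-17:00, 17:15-18:15 (add 1h to convert from UTC-1).
Hiro in UTC: 12:00-19:15 (add 1h to convert from UTC-1).
Luca ∩ Ugo: 14:30-18:00, 20:15-21:15.
Luca ∩ Ugo ∩ Wiremu: 14:30-18:00, 20:15-21:15.
Luca ∩ Ugo ∩ Wiremu ∩ Vera: 14:30-17:00, 17:15-18:00.
Luca ∩ Ugo ∩ Wiremu ∩ Vera ∩ Hiro: 14:30-17:00, 17:15-18:00.
Those are the intersection windows.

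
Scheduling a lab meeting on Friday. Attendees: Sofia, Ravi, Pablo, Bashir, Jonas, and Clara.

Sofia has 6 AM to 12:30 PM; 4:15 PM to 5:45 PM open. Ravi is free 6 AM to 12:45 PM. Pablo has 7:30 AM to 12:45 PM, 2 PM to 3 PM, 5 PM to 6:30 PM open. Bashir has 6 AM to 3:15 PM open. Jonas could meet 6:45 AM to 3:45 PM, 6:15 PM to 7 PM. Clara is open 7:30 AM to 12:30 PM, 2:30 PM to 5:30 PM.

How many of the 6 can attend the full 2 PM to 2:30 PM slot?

Pablo, Bashir, and Jonas can make the full 14:00-14:30 slot — that's 3.

3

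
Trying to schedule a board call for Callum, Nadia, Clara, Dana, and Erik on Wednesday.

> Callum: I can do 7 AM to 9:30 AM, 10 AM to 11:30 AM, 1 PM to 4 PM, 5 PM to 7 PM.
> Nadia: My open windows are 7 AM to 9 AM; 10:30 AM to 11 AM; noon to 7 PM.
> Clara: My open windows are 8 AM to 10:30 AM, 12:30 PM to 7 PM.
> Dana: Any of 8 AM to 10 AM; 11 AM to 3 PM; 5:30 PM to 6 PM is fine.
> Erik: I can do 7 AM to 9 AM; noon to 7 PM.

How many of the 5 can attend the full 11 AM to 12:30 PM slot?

Dana can make the full 11:00-12:30 slot — that's 1.

1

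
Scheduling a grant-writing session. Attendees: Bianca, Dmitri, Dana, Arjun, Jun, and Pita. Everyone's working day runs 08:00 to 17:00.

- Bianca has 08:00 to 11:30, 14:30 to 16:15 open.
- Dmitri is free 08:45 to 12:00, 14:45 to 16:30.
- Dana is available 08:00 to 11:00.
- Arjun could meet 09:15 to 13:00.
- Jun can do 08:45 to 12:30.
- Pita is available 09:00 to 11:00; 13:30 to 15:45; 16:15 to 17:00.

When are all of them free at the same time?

09:15-11:00

Bianca ∩ Dmitri: 08:45-11:30, 14:45-16:15.
Bianca ∩ Dmitri ∩ Dana: 08:45-11:00.
Bianca ∩ Dmitri ∩ Dana ∩ Arjun: 09:15-11:00.
Bianca ∩ Dmitri ∩ Dana ∩ Arjun ∩ Jun: 09:15-11:00.
Bianca ∩ Dmitri ∩ Dana ∩ Arjun ∩ Jun ∩ Pita: 09:15-11:00.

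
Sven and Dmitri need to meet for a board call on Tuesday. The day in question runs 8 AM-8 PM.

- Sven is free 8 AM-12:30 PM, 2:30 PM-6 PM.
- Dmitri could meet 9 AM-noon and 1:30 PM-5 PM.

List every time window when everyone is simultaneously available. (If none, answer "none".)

Sven ∩ Dmitri: 09:00-12:00, 14:30-17:00.
Those are the intersection windows.

09:00-12:00, 14:30-17:00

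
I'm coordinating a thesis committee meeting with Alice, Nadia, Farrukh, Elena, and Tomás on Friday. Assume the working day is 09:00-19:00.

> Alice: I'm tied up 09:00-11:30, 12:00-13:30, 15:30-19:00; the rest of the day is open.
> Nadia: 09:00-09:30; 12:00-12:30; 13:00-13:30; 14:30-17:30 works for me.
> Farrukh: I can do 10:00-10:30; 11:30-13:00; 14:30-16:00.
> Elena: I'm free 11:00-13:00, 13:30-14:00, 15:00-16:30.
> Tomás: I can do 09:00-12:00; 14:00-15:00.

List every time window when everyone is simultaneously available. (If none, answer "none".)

Alice free: 11:30-12:00, 13:30-15:30 (invert busy blocks within the working day).
Nadia free: 09:00-09:30, 12:00-12:30, 13:00-13:30, 14:30-17:30.
Farrukh free: 10:00-10:30, 11:30-13:00, 14:30-16:00.
Elena free: 11:00-13:00, 13:30-14:00, 15:00-16:30.
Tomás free: 09:00-12:00, 14:00-15:00.
Alice ∩ Nadia: 14:30-15:30.
Alice ∩ Nadia ∩ Farrukh: 14:30-15:30.
Alice ∩ Nadia ∩ Farrukh ∩ Elena: 15:00-15:30.
Alice ∩ Nadia ∩ Farrukh ∩ Elena ∩ Tomás: ∅.
There is no time when everyone is free.

none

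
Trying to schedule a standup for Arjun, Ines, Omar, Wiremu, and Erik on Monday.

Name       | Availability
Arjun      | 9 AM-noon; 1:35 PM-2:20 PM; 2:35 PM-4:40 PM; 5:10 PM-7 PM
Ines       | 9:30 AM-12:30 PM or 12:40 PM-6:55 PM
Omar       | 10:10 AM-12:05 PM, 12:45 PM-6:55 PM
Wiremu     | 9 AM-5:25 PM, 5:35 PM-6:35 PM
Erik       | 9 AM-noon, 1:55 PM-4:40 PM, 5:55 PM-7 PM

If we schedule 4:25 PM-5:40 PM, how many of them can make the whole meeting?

Ines and Omar can make the full 16:25-17:40 slot — that's 2.

2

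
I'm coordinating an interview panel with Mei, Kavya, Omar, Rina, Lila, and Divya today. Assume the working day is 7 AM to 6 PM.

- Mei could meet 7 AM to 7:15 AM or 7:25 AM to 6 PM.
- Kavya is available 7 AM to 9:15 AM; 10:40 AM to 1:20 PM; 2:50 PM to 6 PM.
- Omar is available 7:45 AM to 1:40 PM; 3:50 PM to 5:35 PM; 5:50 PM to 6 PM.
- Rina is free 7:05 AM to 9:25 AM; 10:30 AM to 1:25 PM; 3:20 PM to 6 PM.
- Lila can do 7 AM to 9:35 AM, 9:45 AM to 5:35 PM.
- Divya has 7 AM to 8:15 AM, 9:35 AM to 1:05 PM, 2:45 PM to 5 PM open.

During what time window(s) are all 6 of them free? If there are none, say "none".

Mei ∩ Kavya: 07:00-07:15, 07:25-09:15, 10:40-13:20, 14:50-18:00.
Mei ∩ Kavya ∩ Omar: 07:45-09:15, 10:40-13:20, 15:50-17:35, 17:50-18:00.
Mei ∩ Kavya ∩ Omar ∩ Rina: 07:45-09:15, 10:40-13:20, 15:50-17:35, 17:50-18:00.
Mei ∩ Kavya ∩ Omar ∩ Rina ∩ Lila: 07:45-09:15, 10:40-13:20, 15:50-17:35.
Mei ∩ Kavya ∩ Omar ∩ Rina ∩ Lila ∩ Divya: 07:45-08:15, 10:40-13:05, 15:50-17:00.

07:45-08:15, 10:40-13:05, 15:50-17:00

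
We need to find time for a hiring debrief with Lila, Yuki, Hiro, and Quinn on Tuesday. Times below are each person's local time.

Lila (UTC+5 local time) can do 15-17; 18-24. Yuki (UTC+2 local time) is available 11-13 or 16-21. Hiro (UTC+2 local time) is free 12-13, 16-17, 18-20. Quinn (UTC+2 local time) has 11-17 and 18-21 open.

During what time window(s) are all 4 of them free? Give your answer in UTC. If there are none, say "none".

10:00-11:00, 14:00-15:00, 16:00-18:00

Lila in UTC: 10:00-12:00, 13:00-19:00 (subtract 5h to convert from UTC+5).
Yuki in UTC: 09:00-11:00, 14:00-19:00 (subtract 2h to convert from UTC+2).
Hiro in UTC: 10:00-11:00, 14:00-15:00, 16:00-18:00 (subtract 2h to convert from UTC+2).
Quinn in UTC: 09:00-15:00, 16:00-19:00 (subtract 2h to convert from UTC+2).
Lila ∩ Yuki: 10:00-11:00, 14:00-19:00.
Lila ∩ Yuki ∩ Hiro: 10:00-11:00, 14:00-15:00, 16:00-18:00.
Lila ∩ Yuki ∩ Hiro ∩ Quinn: 10:00-11:00, 14:00-15:00, 16:00-18:00.
Those are the intersection windows.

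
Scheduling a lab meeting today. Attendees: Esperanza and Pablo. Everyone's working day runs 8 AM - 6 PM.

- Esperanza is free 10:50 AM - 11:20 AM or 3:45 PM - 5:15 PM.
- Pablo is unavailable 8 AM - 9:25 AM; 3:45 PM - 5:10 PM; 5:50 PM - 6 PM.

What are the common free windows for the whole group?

Esperanza free: 10:50-11:20, 15:45-17:15.
Pablo free: 09:25-15:45, 17:10-17:50 (invert busy blocks within the working day).
Esperanza ∩ Pablo: 10:50-11:20, 17:10-17:15.
Those are the intersection windows.

10:50-11:20, 17:10-17:15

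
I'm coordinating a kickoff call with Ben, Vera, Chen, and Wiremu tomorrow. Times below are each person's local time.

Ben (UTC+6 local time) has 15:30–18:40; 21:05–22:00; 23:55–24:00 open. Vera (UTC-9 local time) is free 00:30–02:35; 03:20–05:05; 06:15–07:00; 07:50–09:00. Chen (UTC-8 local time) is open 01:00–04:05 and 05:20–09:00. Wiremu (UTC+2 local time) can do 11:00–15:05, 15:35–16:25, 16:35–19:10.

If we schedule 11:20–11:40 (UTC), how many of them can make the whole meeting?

3

Ben in UTC: 09:30-12:40, 15:05-16:00, 17:55-18:00 (subtract 6h to convert from UTC+6).
Vera in UTC: 09:30-11:35, 12:20-14:05, 15:15-16:00, 16:50-18:00 (add 9h to convert from UTC-9).
Chen in UTC: 09:00-12:05, 13:20-17:00 (add 8h to convert from UTC-8).
Wiremu in UTC: 09:00-13:05, 13:35-14:25, 14:35-17:10 (subtract 2h to convert from UTC+2).
Ben, Chen, and Wiremu can make the full 11:20-11:40 slot — that's 3.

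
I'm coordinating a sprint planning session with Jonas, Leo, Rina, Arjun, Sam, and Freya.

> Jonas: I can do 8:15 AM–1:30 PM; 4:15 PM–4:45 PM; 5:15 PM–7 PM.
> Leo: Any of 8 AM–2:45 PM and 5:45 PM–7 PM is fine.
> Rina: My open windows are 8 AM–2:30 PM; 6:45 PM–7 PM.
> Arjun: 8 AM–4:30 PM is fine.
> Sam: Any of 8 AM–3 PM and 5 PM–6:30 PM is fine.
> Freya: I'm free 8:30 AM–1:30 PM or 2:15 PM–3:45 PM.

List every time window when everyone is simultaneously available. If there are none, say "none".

Jonas ∩ Leo: 08:15-13:30, 17:45-19:00.
Jonas ∩ Leo ∩ Rina: 08:15-13:30, 18:45-19:00.
Jonas ∩ Leo ∩ Rina ∩ Arjun: 08:15-13:30.
Jonas ∩ Leo ∩ Rina ∩ Arjun ∩ Sam: 08:15-13:30.
Jonas ∩ Leo ∩ Rina ∩ Arjun ∩ Sam ∩ Freya: 08:30-13:30.
Those are the intersection windows.

08:30-13:30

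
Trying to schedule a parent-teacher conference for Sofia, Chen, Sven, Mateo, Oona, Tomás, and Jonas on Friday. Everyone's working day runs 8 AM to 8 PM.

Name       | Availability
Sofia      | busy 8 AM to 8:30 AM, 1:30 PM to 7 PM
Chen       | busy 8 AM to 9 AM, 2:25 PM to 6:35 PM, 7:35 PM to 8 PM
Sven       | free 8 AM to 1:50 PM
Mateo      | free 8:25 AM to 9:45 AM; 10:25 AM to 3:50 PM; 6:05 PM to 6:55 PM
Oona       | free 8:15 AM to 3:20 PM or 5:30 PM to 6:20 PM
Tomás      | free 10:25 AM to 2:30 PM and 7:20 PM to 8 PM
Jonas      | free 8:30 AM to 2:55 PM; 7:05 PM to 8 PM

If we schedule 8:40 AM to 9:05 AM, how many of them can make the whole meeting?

5

Sofia free: 08:30-13:30, 19:00-20:00 (invert busy blocks within the working day).
Chen free: 09:00-14:25, 18:35-19:35 (invert busy blocks within the working day).
Sven free: 08:00-13:50.
Mateo free: 08:25-09:45, 10:25-15:50, 18:05-18:55.
Oona free: 08:15-15:20, 17:30-18:20.
Tomás free: 10:25-14:30, 19:20-20:00.
Jonas free: 08:30-14:55, 19:05-20:00.
Sofia, Sven, Mateo, Oona, and Jonas can make the full 08:40-09:05 slot — that's 5.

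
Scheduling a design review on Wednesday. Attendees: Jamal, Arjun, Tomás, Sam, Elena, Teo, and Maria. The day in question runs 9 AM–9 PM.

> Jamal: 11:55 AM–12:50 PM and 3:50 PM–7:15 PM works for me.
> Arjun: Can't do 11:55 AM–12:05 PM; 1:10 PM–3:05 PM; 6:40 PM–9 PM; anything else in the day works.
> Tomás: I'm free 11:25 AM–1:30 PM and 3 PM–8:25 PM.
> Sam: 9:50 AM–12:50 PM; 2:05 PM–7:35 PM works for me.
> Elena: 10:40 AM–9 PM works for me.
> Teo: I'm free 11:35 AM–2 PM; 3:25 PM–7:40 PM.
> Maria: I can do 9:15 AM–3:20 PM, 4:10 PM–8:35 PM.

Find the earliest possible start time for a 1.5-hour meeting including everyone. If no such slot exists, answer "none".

16:10

Jamal free: 11:55-12:50, 15:50-19:15.
Arjun free: 09:00-11:55, 12:05-13:10, 15:05-18:40 (invert busy blocks within the working day).
Tomás free: 11:25-13:30, 15:00-20:25.
Sam free: 09:50-12:50, 14:05-19:35.
Elena free: 10:40-21:00.
Teo free: 11:35-14:00, 15:25-19:40.
Maria free: 09:15-15:20, 16:10-20:35.
Jamal ∩ Arjun: 12:05-12:50, 15:50-18:40.
Jamal ∩ Arjun ∩ Tomás: 12:05-12:50, 15:50-18:40.
Jamal ∩ Arjun ∩ Tomás ∩ Sam: 12:05-12:50, 15:50-18:40.
Jamal ∩ Arjun ∩ Tomás ∩ Sam ∩ Elena: 12:05-12:50, 15:50-18:40.
Jamal ∩ Arjun ∩ Tomás ∩ Sam ∩ Elena ∩ Teo: 12:05-12:50, 15:50-18:40.
Jamal ∩ Arjun ∩ Tomás ∩ Sam ∩ Elena ∩ Teo ∩ Maria: 12:05-12:50, 16:10-18:40.
So the common availability across everyone is 12:05-12:50, 16:10-18:40.
The first common window of at least 90 minutes is 16:10-18:40, so the earliest start is 16:10.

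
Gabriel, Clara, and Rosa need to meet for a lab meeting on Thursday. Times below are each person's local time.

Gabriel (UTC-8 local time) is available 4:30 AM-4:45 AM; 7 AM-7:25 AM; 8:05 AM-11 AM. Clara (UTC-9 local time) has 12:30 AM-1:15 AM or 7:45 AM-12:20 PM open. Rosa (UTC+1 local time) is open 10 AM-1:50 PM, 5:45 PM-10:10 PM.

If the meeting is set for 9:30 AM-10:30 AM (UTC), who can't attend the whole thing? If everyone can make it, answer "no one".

Gabriel in UTC: 12:30-12:45, 15:00-15:25, 16:05-19:00 (add 8h to convert from UTC-8).
Clara in UTC: 09:30-10:15, 16:45-21:20 (add 9h to convert from UTC-9).
Rosa in UTC: 09:00-12:50, 16:45-21:10 (subtract 1h to convert from UTC+1).
Gabriel: not fully free for 09:30-10:30. Clara: not fully free for 09:30-10:30. Rosa: free for 09:30-10:30.

Clara, Gabriel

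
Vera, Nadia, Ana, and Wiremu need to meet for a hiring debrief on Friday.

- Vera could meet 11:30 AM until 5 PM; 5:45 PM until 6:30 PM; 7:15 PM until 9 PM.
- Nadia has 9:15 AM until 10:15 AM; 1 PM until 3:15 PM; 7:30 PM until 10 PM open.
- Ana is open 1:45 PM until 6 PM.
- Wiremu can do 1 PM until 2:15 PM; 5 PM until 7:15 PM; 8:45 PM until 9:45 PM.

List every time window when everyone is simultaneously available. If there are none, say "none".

13:45-14:15

Vera ∩ Nadia: 13:00-15:15, 19:30-21:00.
Vera ∩ Nadia ∩ Ana: 13:45-15:15.
Vera ∩ Nadia ∩ Ana ∩ Wiremu: 13:45-14:15.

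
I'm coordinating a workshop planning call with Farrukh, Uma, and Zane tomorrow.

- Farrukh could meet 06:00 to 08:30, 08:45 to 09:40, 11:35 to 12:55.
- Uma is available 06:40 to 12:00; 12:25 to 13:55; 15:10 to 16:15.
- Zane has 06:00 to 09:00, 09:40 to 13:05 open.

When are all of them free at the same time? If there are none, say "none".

06:40-08:30, 08:45-09:00, 11:35-12:00, 12:25-12:55

Farrukh ∩ Uma: 06:40-08:30, 08:45-09:40, 11:35-12:00, 12:25-12:55.
Farrukh ∩ Uma ∩ Zane: 06:40-08:30, 08:45-09:00, 11:35-12:00, 12:25-12:55.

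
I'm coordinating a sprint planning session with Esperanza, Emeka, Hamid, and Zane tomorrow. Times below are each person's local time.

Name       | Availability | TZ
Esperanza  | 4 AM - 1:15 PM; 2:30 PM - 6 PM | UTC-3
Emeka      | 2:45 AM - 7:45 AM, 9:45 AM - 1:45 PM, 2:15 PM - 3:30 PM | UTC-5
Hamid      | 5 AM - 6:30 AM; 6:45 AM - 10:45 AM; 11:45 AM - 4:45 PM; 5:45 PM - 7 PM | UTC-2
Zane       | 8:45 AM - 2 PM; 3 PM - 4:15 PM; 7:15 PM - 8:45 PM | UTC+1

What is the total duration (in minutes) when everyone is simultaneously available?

Esperanza in UTC: 07:00-16:15, 17:30-21:00 (add 3h to convert from UTC-3).
Emeka in UTC: 07:45-12:45, 14:45-18:45, 19:15-20:30 (add 5h to convert from UTC-5).
Hamid in UTC: 07:00-08:30, 08:45-12:45, 13:45-18:45, 19:45-21:00 (add 2h to convert from UTC-2).
Zane in UTC: 07:45-13:00, 14:00-15:15, 18:15-19:45 (subtract 1h to convert from UTC+1).
Esperanza ∩ Emeka: 07:45-12:45, 14:45-16:15, 17:30-18:45, 19:15-20:30.
Esperanza ∩ Emeka ∩ Hamid: 07:45-08:30, 08:45-12:45, 14:45-16:15, 17:30-18:45, 19:45-20:30.
Esperanza ∩ Emeka ∩ Hamid ∩ Zane: 07:45-08:30, 08:45-12:45, 14:45-15:15, 18:15-18:45.
Summing the common windows: 45 + 240 + 30 + 30 = 345 minutes.

345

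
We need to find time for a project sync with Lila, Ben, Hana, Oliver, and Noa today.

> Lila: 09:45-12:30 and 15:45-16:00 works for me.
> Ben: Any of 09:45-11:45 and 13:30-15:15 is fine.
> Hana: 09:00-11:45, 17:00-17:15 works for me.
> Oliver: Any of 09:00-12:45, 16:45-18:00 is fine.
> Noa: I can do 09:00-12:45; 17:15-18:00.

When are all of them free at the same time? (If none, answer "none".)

09:45-11:45

Lila ∩ Ben: 09:45-11:45.
Lila ∩ Ben ∩ Hana: 09:45-11:45.
Lila ∩ Ben ∩ Hana ∩ Oliver: 09:45-11:45.
Lila ∩ Ben ∩ Hana ∩ Oliver ∩ Noa: 09:45-11:45.
So the common availability across everyone is 09:45-11:45.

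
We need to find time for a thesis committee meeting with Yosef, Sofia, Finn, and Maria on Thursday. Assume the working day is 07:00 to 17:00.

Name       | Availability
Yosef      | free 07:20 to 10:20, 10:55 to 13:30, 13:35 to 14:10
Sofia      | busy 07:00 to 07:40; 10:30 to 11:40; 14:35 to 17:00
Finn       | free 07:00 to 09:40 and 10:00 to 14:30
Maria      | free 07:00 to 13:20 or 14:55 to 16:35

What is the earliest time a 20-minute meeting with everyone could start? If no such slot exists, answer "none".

07:40

Yosef free: 07:20-10:20, 10:55-13:30, 13:35-14:10.
Sofia free: 07:40-10:30, 11:40-14:35 (invert busy blocks within the working day).
Finn free: 07:00-09:40, 10:00-14:30.
Maria free: 07:00-13:20, 14:55-16:35.
Yosef ∩ Sofia: 07:40-10:20, 11:40-13:30, 13:35-14:10.
Yosef ∩ Sofia ∩ Finn: 07:40-09:40, 10:00-10:20, 11:40-13:30, 13:35-14:10.
Yosef ∩ Sofia ∩ Finn ∩ Maria: 07:40-09:40, 10:00-10:20, 11:40-13:20.
The first common window of at least 20 minutes is 07:40-09:40, so the earliest start is 07:40.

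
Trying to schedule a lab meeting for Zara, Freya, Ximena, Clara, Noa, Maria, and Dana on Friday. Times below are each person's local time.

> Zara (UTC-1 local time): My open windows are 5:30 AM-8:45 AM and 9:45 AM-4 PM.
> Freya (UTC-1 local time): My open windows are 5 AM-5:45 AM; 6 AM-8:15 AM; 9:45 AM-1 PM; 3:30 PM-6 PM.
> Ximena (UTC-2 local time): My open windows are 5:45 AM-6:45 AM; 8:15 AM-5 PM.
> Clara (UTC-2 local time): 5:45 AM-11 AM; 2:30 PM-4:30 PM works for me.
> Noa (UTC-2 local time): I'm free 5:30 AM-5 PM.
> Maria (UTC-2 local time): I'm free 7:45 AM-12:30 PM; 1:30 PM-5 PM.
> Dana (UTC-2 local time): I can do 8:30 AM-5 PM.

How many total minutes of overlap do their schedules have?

165

Zara in UTC: 06:30-09:45, 10:45-17:00 (add 1h to convert from UTC-1).
Freya in UTC: 06:00-06:45, 07:00-09:15, 10:45-14:00, 16:30-19:00 (add 1h to convert from UTC-1).
Ximena in UTC: 07:45-08:45, 10:15-19:00 (add 2h to convert from UTC-2).
Clara in UTC: 07:45-13:00, 16:30-18:30 (add 2h to convert from UTC-2).
Noa in UTC: 07:30-19:00 (add 2h to convert from UTC-2).
Maria in UTC: 09:45-14:30, 15:30-19:00 (add 2h to convert from UTC-2).
Dana in UTC: 10:30-19:00 (add 2h to convert from UTC-2).
Zara ∩ Freya: 06:30-06:45, 07:00-09:15, 10:45-14:00, 16:30-17:00.
Zara ∩ Freya ∩ Ximena: 07:45-08:45, 10:45-14:00, 16:30-17:00.
Zara ∩ Freya ∩ Ximena ∩ Clara: 07:45-08:45, 10:45-13:00, 16:30-17:00.
Zara ∩ Freya ∩ Ximena ∩ Clara ∩ Noa: 07:45-08:45, 10:45-13:00, 16:30-17:00.
Zara ∩ Freya ∩ Ximena ∩ Clara ∩ Noa ∩ Maria: 10:45-13:00, 16:30-17:00.
Zara ∩ Freya ∩ Ximena ∩ Clara ∩ Noa ∩ Maria ∩ Dana: 10:45-13:00, 16:30-17:00.
Those are the intersection windows.
Summing the common windows: 135 + 30 = 165 minutes.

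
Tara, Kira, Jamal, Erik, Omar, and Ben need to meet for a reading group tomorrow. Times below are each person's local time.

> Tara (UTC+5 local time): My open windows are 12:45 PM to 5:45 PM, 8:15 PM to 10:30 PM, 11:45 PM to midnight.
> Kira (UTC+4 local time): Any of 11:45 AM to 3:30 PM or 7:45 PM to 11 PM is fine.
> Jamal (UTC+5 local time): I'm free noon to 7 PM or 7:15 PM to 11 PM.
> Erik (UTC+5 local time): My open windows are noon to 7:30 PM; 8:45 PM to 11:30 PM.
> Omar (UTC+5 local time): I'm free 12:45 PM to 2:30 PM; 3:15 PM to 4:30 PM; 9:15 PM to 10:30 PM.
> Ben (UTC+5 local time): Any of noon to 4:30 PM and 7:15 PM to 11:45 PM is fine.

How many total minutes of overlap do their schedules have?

255

Tara in UTC: 07:45-12:45, 15:15-17:30, 18:45-19:00 (subtract 5h to convert from UTC+5).
Kira in UTC: 07:45-11:30, 15:45-19:00 (subtract 4h to convert from UTC+4).
Jamal in UTC: 07:00-14:00, 14:15-18:00 (subtract 5h to convert from UTC+5).
Erik in UTC: 07:00-14:30, 15:45-18:30 (subtract 5h to convert from UTC+5).
Omar in UTC: 07:45-09:30, 10:15-11:30, 16:15-17:30 (subtract 5h to convert from UTC+5).
Ben in UTC: 07:00-11:30, 14:15-18:45 (subtract 5h to convert from UTC+5).
Tara ∩ Kira: 07:45-11:30, 15:45-17:30, 18:45-19:00.
Tara ∩ Kira ∩ Jamal: 07:45-11:30, 15:45-17:30.
Tara ∩ Kira ∩ Jamal ∩ Erik: 07:45-11:30, 15:45-17:30.
Tara ∩ Kira ∩ Jamal ∩ Erik ∩ Omar: 07:45-09:30, 10:15-11:30, 16:15-17:30.
Tara ∩ Kira ∩ Jamal ∩ Erik ∩ Omar ∩ Ben: 07:45-09:30, 10:15-11:30, 16:15-17:30.
So the common availability across everyone is 07:45-09:30, 10:15-11:30, 16:15-17:30.
Summing the common windows: 105 + 75 + 75 = 255 minutes.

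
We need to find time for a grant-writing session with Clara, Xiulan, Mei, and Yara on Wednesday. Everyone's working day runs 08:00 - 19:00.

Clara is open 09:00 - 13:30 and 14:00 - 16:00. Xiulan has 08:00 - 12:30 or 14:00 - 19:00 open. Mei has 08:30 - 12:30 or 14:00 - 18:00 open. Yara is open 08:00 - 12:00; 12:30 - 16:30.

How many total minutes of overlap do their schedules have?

300

Clara ∩ Xiulan: 09:00-12:30, 14:00-16:00.
Clara ∩ Xiulan ∩ Mei: 09:00-12:30, 14:00-16:00.
Clara ∩ Xiulan ∩ Mei ∩ Yara: 09:00-12:00, 14:00-16:00.
Summing the common windows: 180 + 120 = 300 minutes.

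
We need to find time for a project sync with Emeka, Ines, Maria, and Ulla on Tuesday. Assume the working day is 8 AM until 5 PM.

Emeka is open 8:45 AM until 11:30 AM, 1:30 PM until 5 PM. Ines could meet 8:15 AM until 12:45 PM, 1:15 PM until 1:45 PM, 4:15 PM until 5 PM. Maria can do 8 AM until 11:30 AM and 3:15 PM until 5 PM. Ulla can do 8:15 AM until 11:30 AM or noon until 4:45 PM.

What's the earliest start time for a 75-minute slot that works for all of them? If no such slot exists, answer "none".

Emeka ∩ Ines: 08:45-11:30, 13:30-13:45, 16:15-17:00.
Emeka ∩ Ines ∩ Maria: 08:45-11:30, 16:15-17:00.
Emeka ∩ Ines ∩ Maria ∩ Ulla: 08:45-11:30, 16:15-16:45.
Those are the intersection windows.
The first common window of at least 75 minutes is 08:45-11:30, so the earliest start is 08:45.

08:45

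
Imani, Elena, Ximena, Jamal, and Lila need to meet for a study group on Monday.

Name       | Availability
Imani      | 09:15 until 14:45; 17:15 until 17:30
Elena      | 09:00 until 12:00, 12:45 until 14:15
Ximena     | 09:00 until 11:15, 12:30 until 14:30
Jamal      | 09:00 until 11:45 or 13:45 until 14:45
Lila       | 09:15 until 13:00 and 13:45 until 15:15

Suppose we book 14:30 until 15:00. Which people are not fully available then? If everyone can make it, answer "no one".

Imani: not fully free for 14:30-15:00. Elena: not fully free for 14:30-15:00. Ximena: not fully free for 14:30-15:00. Jamal: not fully free for 14:30-15:00. Lila: free for 14:30-15:00.

Elena, Imani, Jamal, Ximena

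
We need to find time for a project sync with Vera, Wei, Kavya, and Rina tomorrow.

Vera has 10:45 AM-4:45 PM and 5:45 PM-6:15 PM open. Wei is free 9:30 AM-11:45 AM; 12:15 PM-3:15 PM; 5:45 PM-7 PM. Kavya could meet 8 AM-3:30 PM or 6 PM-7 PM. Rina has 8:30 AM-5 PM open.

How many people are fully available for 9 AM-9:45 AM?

Kavya and Rina can make the full 09:00-09:45 slot — that's 2.

2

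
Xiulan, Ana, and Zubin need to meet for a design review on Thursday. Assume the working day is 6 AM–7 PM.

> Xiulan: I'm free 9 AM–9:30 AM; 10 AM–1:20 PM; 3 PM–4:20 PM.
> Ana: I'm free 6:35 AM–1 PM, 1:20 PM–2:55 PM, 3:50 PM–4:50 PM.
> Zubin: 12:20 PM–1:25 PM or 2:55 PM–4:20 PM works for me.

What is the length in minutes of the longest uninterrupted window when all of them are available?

40

Xiulan ∩ Ana: 09:00-09:30, 10:00-13:00, 15:50-16:20.
Xiulan ∩ Ana ∩ Zubin: 12:20-13:00, 15:50-16:20.
The longest is 12:20-13:00 at 40 minutes.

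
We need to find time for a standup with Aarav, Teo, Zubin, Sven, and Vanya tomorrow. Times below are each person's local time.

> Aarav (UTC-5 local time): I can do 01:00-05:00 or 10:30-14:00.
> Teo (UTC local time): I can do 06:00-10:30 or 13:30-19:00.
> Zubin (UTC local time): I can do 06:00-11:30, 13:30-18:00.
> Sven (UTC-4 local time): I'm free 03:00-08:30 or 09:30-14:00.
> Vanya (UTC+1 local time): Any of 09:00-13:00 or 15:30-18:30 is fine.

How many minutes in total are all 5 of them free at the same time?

Aarav in UTC: 06:00-10:00, 15:30-19:00 (add 5h to convert from UTC-5).
Teo in UTC: 06:00-10:30, 13:30-19:00.
Zubin in UTC: 06:00-11:30, 13:30-18:00.
Sven in UTC: 07:00-12:30, 13:30-18:00 (add 4h to convert from UTC-4).
Vanya in UTC: 08:00-12:00, 14:30-17:30 (subtract 1h to convert from UTC+1).
Aarav ∩ Teo: 06:00-10:00, 15:30-19:00.
Aarav ∩ Teo ∩ Zubin: 06:00-10:00, 15:30-18:00.
Aarav ∩ Teo ∩ Zubin ∩ Sven: 07:00-10:00, 15:30-18:00.
Aarav ∩ Teo ∩ Zubin ∩ Sven ∩ Vanya: 08:00-10:00, 15:30-17:30.
Summing the common windows: 120 + 120 = 240 minutes.

240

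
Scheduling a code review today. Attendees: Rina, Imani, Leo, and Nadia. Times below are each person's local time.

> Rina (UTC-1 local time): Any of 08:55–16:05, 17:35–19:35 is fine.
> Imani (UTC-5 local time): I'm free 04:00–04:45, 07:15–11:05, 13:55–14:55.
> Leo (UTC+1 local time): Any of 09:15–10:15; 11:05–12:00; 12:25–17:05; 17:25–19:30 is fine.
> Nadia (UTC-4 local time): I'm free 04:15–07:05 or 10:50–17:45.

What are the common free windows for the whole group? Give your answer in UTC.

14:50-16:05

Rina in UTC: 09:55-17:05, 18:35-20:35 (add 1h to convert from UTC-1).
Imani in UTC: 09:00-09:45, 12:15-16:05, 18:55-19:55 (add 5h to convert from UTC-5).
Leo in UTC: 08:15-09:15, 10:05-11:00, 11:25-16:05, 16:25-18:30 (subtract 1h to convert from UTC+1).
Nadia in UTC: 08:15-11:05, 14:50-21:45 (add 4h to convert from UTC-4).
Rina ∩ Imani: 12:15-16:05, 18:55-19:55.
Rina ∩ Imani ∩ Leo: 12:15-16:05.
Rina ∩ Imani ∩ Leo ∩ Nadia: 14:50-16:05.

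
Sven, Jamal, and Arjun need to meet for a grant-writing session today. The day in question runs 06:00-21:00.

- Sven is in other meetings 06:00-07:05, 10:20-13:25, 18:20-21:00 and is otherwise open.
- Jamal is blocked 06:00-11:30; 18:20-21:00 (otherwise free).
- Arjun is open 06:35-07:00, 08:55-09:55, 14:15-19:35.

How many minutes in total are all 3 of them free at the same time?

Sven free: 07:05-10:20, 13:25-18:20 (invert busy blocks within the working day).
Jamal free: 11:30-18:20 (invert busy blocks within the working day).
Arjun free: 06:35-07:00, 08:55-09:55, 14:15-19:35.
Sven ∩ Jamal: 13:25-18:20.
Sven ∩ Jamal ∩ Arjun: 14:15-18:20.
That's a single block of 245 minutes.

245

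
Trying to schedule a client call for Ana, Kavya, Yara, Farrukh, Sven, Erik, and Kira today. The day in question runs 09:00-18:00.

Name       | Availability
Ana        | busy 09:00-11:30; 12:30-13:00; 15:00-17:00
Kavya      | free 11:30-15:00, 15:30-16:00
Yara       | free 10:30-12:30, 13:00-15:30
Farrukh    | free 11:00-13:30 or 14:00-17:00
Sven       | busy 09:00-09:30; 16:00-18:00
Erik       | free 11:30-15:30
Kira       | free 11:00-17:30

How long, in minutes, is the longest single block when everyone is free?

60

Ana free: 11:30-12:30, 13:00-15:00, 17:00-18:00 (invert busy blocks within the working day).
Kavya free: 11:30-15:00, 15:30-16:00.
Yara free: 10:30-12:30, 13:00-15:30.
Farrukh free: 11:00-13:30, 14:00-17:00.
Sven free: 09:30-16:00 (invert busy blocks within the working day).
Erik free: 11:30-15:30.
Kira free: 11:00-17:30.
Ana ∩ Kavya: 11:30-12:30, 13:00-15:00.
Ana ∩ Kavya ∩ Yara: 11:30-12:30, 13:00-15:00.
Ana ∩ Kavya ∩ Yara ∩ Farrukh: 11:30-12:30, 13:00-13:30, 14:00-15:00.
Ana ∩ Kavya ∩ Yara ∩ Farrukh ∩ Sven: 11:30-12:30, 13:00-13:30, 14:00-15:00.
Ana ∩ Kavya ∩ Yara ∩ Farrukh ∩ Sven ∩ Erik: 11:30-12:30, 13:00-13:30, 14:00-15:00.
Ana ∩ Kavya ∩ Yara ∩ Farrukh ∩ Sven ∩ Erik ∩ Kira: 11:30-12:30, 13:00-13:30, 14:00-15:00.
The longest is 11:30-12:30 at 60 minutes.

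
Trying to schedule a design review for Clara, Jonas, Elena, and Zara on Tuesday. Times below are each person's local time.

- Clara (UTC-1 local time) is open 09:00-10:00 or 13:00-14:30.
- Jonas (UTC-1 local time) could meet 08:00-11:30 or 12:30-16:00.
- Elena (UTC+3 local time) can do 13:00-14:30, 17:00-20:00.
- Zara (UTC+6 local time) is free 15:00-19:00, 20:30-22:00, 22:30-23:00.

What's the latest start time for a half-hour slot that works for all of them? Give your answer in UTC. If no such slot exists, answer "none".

Clara in UTC: 10:00-11:00, 14:00-15:30 (add 1h to convert from UTC-1).
Jonas in UTC: 09:00-12:30, 13:30-17:00 (add 1h to convert from UTC-1).
Elena in UTC: 10:00-11:30, 14:00-17:00 (subtract 3h to convert from UTC+3).
Zara in UTC: 09:00-13:00, 14:30-16:00, 16:30-17:00 (subtract 6h to convert from UTC+6).
Clara ∩ Jonas: 10:00-11:00, 14:00-15:30.
Clara ∩ Jonas ∩ Elena: 10:00-11:00, 14:00-15:30.
Clara ∩ Jonas ∩ Elena ∩ Zara: 10:00-11:00, 14:30-15:30.
Those are the intersection windows.
The last common window of at least 30 minutes is 14:30-15:30; a 30-minute meeting can start as late as 15:00 and still end by 15:30.

15:00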